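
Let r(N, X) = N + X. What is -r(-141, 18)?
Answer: 123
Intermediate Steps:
-r(-141, 18) = -(-141 + 18) = -1*(-123) = 123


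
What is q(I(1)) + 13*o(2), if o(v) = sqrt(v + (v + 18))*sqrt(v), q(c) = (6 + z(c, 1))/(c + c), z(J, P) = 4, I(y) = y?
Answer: 5 + 26*sqrt(11) ≈ 91.232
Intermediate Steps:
q(c) = 5/c (q(c) = (6 + 4)/(c + c) = 10/((2*c)) = 10*(1/(2*c)) = 5/c)
o(v) = sqrt(v)*sqrt(18 + 2*v) (o(v) = sqrt(v + (18 + v))*sqrt(v) = sqrt(18 + 2*v)*sqrt(v) = sqrt(v)*sqrt(18 + 2*v))
q(I(1)) + 13*o(2) = 5/1 + 13*(sqrt(2)*sqrt(2)*sqrt(9 + 2)) = 5*1 + 13*(sqrt(2)*sqrt(2)*sqrt(11)) = 5 + 13*(2*sqrt(11)) = 5 + 26*sqrt(11)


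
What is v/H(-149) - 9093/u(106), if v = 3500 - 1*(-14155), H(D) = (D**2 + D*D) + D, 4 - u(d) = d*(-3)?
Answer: -1717349/61686 ≈ -27.840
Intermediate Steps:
u(d) = 4 + 3*d (u(d) = 4 - d*(-3) = 4 - (-3)*d = 4 + 3*d)
H(D) = D + 2*D**2 (H(D) = (D**2 + D**2) + D = 2*D**2 + D = D + 2*D**2)
v = 17655 (v = 3500 + 14155 = 17655)
v/H(-149) - 9093/u(106) = 17655/((-149*(1 + 2*(-149)))) - 9093/(4 + 3*106) = 17655/((-149*(1 - 298))) - 9093/(4 + 318) = 17655/((-149*(-297))) - 9093/322 = 17655/44253 - 9093*1/322 = 17655*(1/44253) - 1299/46 = 535/1341 - 1299/46 = -1717349/61686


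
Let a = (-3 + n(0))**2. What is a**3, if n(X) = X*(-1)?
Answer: 729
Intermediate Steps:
n(X) = -X
a = 9 (a = (-3 - 1*0)**2 = (-3 + 0)**2 = (-3)**2 = 9)
a**3 = 9**3 = 729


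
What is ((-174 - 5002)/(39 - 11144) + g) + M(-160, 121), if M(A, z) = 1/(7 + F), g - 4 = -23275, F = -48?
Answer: -10595201544/455305 ≈ -23271.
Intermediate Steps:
g = -23271 (g = 4 - 23275 = -23271)
M(A, z) = -1/41 (M(A, z) = 1/(7 - 48) = 1/(-41) = -1/41)
((-174 - 5002)/(39 - 11144) + g) + M(-160, 121) = ((-174 - 5002)/(39 - 11144) - 23271) - 1/41 = (-5176/(-11105) - 23271) - 1/41 = (-5176*(-1/11105) - 23271) - 1/41 = (5176/11105 - 23271) - 1/41 = -258419279/11105 - 1/41 = -10595201544/455305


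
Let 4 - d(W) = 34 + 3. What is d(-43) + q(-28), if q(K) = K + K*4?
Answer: -173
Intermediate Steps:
d(W) = -33 (d(W) = 4 - (34 + 3) = 4 - 1*37 = 4 - 37 = -33)
q(K) = 5*K (q(K) = K + 4*K = 5*K)
d(-43) + q(-28) = -33 + 5*(-28) = -33 - 140 = -173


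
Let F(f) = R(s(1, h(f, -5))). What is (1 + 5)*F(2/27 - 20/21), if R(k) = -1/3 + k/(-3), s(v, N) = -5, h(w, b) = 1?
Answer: 8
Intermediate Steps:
R(k) = -⅓ - k/3 (R(k) = -1*⅓ + k*(-⅓) = -⅓ - k/3)
F(f) = 4/3 (F(f) = -⅓ - ⅓*(-5) = -⅓ + 5/3 = 4/3)
(1 + 5)*F(2/27 - 20/21) = (1 + 5)*(4/3) = 6*(4/3) = 8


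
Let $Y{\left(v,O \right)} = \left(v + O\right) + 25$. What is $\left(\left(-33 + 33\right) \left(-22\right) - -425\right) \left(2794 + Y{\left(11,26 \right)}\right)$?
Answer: $1213800$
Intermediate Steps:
$Y{\left(v,O \right)} = 25 + O + v$ ($Y{\left(v,O \right)} = \left(O + v\right) + 25 = 25 + O + v$)
$\left(\left(-33 + 33\right) \left(-22\right) - -425\right) \left(2794 + Y{\left(11,26 \right)}\right) = \left(\left(-33 + 33\right) \left(-22\right) - -425\right) \left(2794 + \left(25 + 26 + 11\right)\right) = \left(0 \left(-22\right) + \left(-814 + 1239\right)\right) \left(2794 + 62\right) = \left(0 + 425\right) 2856 = 425 \cdot 2856 = 1213800$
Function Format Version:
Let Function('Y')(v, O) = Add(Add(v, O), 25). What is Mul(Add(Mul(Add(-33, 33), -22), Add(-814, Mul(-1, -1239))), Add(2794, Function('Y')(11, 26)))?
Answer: 1213800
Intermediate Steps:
Function('Y')(v, O) = Add(25, O, v) (Function('Y')(v, O) = Add(Add(O, v), 25) = Add(25, O, v))
Mul(Add(Mul(Add(-33, 33), -22), Add(-814, Mul(-1, -1239))), Add(2794, Function('Y')(11, 26))) = Mul(Add(Mul(Add(-33, 33), -22), Add(-814, Mul(-1, -1239))), Add(2794, Add(25, 26, 11))) = Mul(Add(Mul(0, -22), Add(-814, 1239)), Add(2794, 62)) = Mul(Add(0, 425), 2856) = Mul(425, 2856) = 1213800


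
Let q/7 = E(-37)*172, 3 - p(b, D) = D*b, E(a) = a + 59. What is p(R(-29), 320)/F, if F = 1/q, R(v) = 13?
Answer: -110110616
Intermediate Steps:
E(a) = 59 + a
p(b, D) = 3 - D*b
q = 26488 (q = 7*((59 - 37)*172) = 7*(22*172) = 7*3784 = 26488)
F = 1/26488 ≈ 3.7753e-5
p(R(-29), 320)/F = (3 - 1*320*13)/(1/26488) = (3 - 4160)*26488 = -4157*26488 = -110110616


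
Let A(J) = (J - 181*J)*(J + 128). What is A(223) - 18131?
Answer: -14107271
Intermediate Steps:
A(J) = -180*J*(128 + J) (A(J) = (-180*J)*(128 + J) = -180*J*(128 + J))
A(223) - 18131 = -180*223*(128 + 223) - 18131 = -180*223*351 - 18131 = -14089140 - 18131 = -14107271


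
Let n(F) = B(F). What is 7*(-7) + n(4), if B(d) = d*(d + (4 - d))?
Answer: -33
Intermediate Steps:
B(d) = 4*d (B(d) = d*4 = 4*d)
n(F) = 4*F
7*(-7) + n(4) = 7*(-7) + 4*4 = -49 + 16 = -33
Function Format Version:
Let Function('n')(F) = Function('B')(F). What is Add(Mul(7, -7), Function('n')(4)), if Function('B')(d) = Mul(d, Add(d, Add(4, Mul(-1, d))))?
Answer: -33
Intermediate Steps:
Function('B')(d) = Mul(4, d) (Function('B')(d) = Mul(d, 4) = Mul(4, d))
Function('n')(F) = Mul(4, F)
Add(Mul(7, -7), Function('n')(4)) = Add(Mul(7, -7), Mul(4, 4)) = Add(-49, 16) = -33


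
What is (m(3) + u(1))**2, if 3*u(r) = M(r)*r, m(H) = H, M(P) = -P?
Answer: 64/9 ≈ 7.1111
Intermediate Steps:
u(r) = -r**2/3 (u(r) = ((-r)*r)/3 = (-r**2)/3 = -r**2/3)
(m(3) + u(1))**2 = (3 - 1/3*1**2)**2 = (3 - 1/3*1)**2 = (3 - 1/3)**2 = (8/3)**2 = 64/9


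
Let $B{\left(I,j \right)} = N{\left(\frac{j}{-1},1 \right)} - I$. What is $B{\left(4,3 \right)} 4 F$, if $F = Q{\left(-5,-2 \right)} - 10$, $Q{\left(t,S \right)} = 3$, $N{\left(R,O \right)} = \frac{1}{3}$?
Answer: $\frac{308}{3} \approx 102.67$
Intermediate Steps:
$N{\left(R,O \right)} = \frac{1}{3}$
$B{\left(I,j \right)} = \frac{1}{3} - I$
$F = -7$ ($F = 3 - 10 = -7$)
$B{\left(4,3 \right)} 4 F = \left(\frac{1}{3} - 4\right) 4 \left(-7\right) = \left(- \frac{11}{3}\right) 4 \left(-7\right) = \left(- \frac{44}{3}\right) \left(-7\right) = \frac{308}{3}$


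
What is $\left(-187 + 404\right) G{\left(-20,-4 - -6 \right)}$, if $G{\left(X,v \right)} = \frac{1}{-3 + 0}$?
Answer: $- \frac{217}{3} \approx -72.333$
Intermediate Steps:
$G{\left(X,v \right)} = - \frac{1}{3}$ ($G{\left(X,v \right)} = \frac{1}{-3} = - \frac{1}{3}$)
$\left(-187 + 404\right) G{\left(-20,-4 - -6 \right)} = \left(-187 + 404\right) \left(- \frac{1}{3}\right) = 217 \left(- \frac{1}{3}\right) = - \frac{217}{3}$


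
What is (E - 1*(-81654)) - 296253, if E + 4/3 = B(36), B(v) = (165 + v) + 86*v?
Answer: -633910/3 ≈ -2.1130e+5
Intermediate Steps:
B(v) = 165 + 87*v
E = 9887/3 (E = -4/3 + (165 + 87*36) = -4/3 + (165 + 3132) = -4/3 + 3297 = 9887/3 ≈ 3295.7)
(E - 1*(-81654)) - 296253 = (9887/3 - 1*(-81654)) - 296253 = (9887/3 + 81654) - 296253 = 254849/3 - 296253 = -633910/3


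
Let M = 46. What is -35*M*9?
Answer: -14490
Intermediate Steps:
-35*M*9 = -35*46*9 = -1610*9 = -14490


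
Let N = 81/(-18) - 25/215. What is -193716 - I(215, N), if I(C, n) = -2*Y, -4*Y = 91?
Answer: -387523/2 ≈ -1.9376e+5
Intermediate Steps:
Y = -91/4 (Y = -1/4*91 = -91/4 ≈ -22.750)
N = -397/86 (N = 81*(-1/18) - 25*1/215 = -9/2 - 5/43 = -397/86 ≈ -4.6163)
I(C, n) = 91/2 (I(C, n) = -2*(-91/4) = 91/2)
-193716 - I(215, N) = -193716 - 1*91/2 = -193716 - 91/2 = -387523/2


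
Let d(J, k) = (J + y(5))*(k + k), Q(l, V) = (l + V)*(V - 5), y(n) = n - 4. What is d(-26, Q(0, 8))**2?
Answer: 1440000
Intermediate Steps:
y(n) = -4 + n
Q(l, V) = (-5 + V)*(V + l) (Q(l, V) = (V + l)*(-5 + V) = (-5 + V)*(V + l))
d(J, k) = 2*k*(1 + J) (d(J, k) = (J + (-4 + 5))*(k + k) = (J + 1)*(2*k) = (1 + J)*(2*k) = 2*k*(1 + J))
d(-26, Q(0, 8))**2 = (2*(8**2 - 5*8 - 5*0 + 8*0)*(1 - 26))**2 = (2*(64 - 40 + 0 + 0)*(-25))**2 = (2*24*(-25))**2 = (-1200)**2 = 1440000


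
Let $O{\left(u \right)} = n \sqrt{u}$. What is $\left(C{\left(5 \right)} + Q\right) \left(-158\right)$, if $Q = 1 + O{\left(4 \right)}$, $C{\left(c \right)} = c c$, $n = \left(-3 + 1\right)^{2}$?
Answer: $-5372$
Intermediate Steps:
$n = 4$ ($n = \left(-2\right)^{2} = 4$)
$C{\left(c \right)} = c^{2}$
$O{\left(u \right)} = 4 \sqrt{u}$
$Q = 9$ ($Q = 1 + 4 \sqrt{4} = 1 + 4 \cdot 2 = 1 + 8 = 9$)
$\left(C{\left(5 \right)} + Q\right) \left(-158\right) = \left(5^{2} + 9\right) \left(-158\right) = \left(25 + 9\right) \left(-158\right) = 34 \left(-158\right) = -5372$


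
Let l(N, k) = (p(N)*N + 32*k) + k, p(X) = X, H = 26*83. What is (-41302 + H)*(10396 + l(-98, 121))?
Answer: -939181992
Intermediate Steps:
H = 2158
l(N, k) = N² + 33*k (l(N, k) = (N*N + 32*k) + k = (N² + 32*k) + k = N² + 33*k)
(-41302 + H)*(10396 + l(-98, 121)) = (-41302 + 2158)*(10396 + ((-98)² + 33*121)) = -39144*(10396 + (9604 + 3993)) = -39144*(10396 + 13597) = -39144*23993 = -939181992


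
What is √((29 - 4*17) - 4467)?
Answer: I*√4506 ≈ 67.127*I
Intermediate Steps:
√((29 - 4*17) - 4467) = √((29 - 68) - 4467) = √(-39 - 4467) = √(-4506) = I*√4506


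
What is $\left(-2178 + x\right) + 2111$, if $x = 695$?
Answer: $628$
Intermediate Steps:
$\left(-2178 + x\right) + 2111 = \left(-2178 + 695\right) + 2111 = -1483 + 2111 = 628$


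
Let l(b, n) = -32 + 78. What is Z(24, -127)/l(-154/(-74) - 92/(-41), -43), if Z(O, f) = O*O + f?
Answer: 449/46 ≈ 9.7609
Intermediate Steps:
l(b, n) = 46
Z(O, f) = f + O**2 (Z(O, f) = O**2 + f = f + O**2)
Z(24, -127)/l(-154/(-74) - 92/(-41), -43) = (-127 + 24**2)/46 = (-127 + 576)*(1/46) = 449*(1/46) = 449/46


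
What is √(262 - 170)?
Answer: 2*√23 ≈ 9.5917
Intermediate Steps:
√(262 - 170) = √92 = 2*√23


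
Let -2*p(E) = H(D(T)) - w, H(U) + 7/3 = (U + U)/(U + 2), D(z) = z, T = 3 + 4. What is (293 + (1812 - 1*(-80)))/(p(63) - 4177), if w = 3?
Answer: -19665/37576 ≈ -0.52334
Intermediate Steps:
T = 7
H(U) = -7/3 + 2*U/(2 + U) (H(U) = -7/3 + (U + U)/(U + 2) = -7/3 + (2*U)/(2 + U) = -7/3 + 2*U/(2 + U))
p(E) = 17/9 (p(E) = -((-14 - 1*7)/(3*(2 + 7)) - 1*3)/2 = -((1/3)*(-14 - 7)/9 - 3)/2 = -((1/3)*(1/9)*(-21) - 3)/2 = -(-7/9 - 3)/2 = -1/2*(-34/9) = 17/9)
(293 + (1812 - 1*(-80)))/(p(63) - 4177) = (293 + (1812 - 1*(-80)))/(17/9 - 4177) = (293 + (1812 + 80))/(-37576/9) = (293 + 1892)*(-9/37576) = 2185*(-9/37576) = -19665/37576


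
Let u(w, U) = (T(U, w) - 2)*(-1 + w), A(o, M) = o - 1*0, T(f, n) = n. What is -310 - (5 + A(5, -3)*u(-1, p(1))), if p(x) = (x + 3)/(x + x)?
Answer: -345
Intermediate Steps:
p(x) = (3 + x)/(2*x) (p(x) = (3 + x)/((2*x)) = (3 + x)*(1/(2*x)) = (3 + x)/(2*x))
A(o, M) = o (A(o, M) = o + 0 = o)
u(w, U) = (-1 + w)*(-2 + w) (u(w, U) = (w - 2)*(-1 + w) = (-2 + w)*(-1 + w) = (-1 + w)*(-2 + w))
-310 - (5 + A(5, -3)*u(-1, p(1))) = -310 - (5 + 5*(2 + (-1)**2 - 3*(-1))) = -310 - (5 + 5*(2 + 1 + 3)) = -310 - (5 + 5*6) = -310 - (5 + 30) = -310 - 1*35 = -310 - 35 = -345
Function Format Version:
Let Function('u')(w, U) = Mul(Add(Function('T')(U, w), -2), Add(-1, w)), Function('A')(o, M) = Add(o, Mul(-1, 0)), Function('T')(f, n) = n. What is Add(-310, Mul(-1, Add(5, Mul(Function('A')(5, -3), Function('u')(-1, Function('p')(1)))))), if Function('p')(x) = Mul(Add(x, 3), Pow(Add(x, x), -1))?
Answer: -345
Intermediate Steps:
Function('p')(x) = Mul(Rational(1, 2), Pow(x, -1), Add(3, x)) (Function('p')(x) = Mul(Add(3, x), Pow(Mul(2, x), -1)) = Mul(Add(3, x), Mul(Rational(1, 2), Pow(x, -1))) = Mul(Rational(1, 2), Pow(x, -1), Add(3, x)))
Function('A')(o, M) = o (Function('A')(o, M) = Add(o, 0) = o)
Function('u')(w, U) = Mul(Add(-1, w), Add(-2, w)) (Function('u')(w, U) = Mul(Add(w, -2), Add(-1, w)) = Mul(Add(-2, w), Add(-1, w)) = Mul(Add(-1, w), Add(-2, w)))
Add(-310, Mul(-1, Add(5, Mul(Function('A')(5, -3), Function('u')(-1, Function('p')(1)))))) = Add(-310, Mul(-1, Add(5, Mul(5, Add(2, Pow(-1, 2), Mul(-3, -1)))))) = Add(-310, Mul(-1, Add(5, Mul(5, Add(2, 1, 3))))) = Add(-310, Mul(-1, Add(5, Mul(5, 6)))) = Add(-310, Mul(-1, Add(5, 30))) = Add(-310, Mul(-1, 35)) = Add(-310, -35) = -345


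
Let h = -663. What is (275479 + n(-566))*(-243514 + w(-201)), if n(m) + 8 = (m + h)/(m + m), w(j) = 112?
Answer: -37950558436101/566 ≈ -6.7050e+10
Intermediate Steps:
n(m) = -8 + (-663 + m)/(2*m) (n(m) = -8 + (m - 663)/(m + m) = -8 + (-663 + m)/((2*m)) = -8 + (-663 + m)*(1/(2*m)) = -8 + (-663 + m)/(2*m))
(275479 + n(-566))*(-243514 + w(-201)) = (275479 + (3/2)*(-221 - 5*(-566))/(-566))*(-243514 + 112) = (275479 + (3/2)*(-1/566)*(-221 + 2830))*(-243402) = (275479 + (3/2)*(-1/566)*2609)*(-243402) = (275479 - 7827/1132)*(-243402) = (311834401/1132)*(-243402) = -37950558436101/566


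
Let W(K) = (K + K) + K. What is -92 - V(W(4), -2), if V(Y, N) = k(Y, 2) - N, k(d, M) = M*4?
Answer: -102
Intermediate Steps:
k(d, M) = 4*M
W(K) = 3*K (W(K) = 2*K + K = 3*K)
V(Y, N) = 8 - N (V(Y, N) = 4*2 - N = 8 - N)
-92 - V(W(4), -2) = -92 - (8 - 1*(-2)) = -92 - (8 + 2) = -92 - 1*10 = -92 - 10 = -102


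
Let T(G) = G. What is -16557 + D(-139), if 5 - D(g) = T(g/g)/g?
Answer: -2300727/139 ≈ -16552.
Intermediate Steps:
D(g) = 5 - 1/g (D(g) = 5 - g/g/g = 5 - 1/g)
-16557 + D(-139) = -16557 + (5 - 1/(-139)) = -16557 + (5 - 1*(-1/139)) = -16557 + (5 + 1/139) = -16557 + 696/139 = -2300727/139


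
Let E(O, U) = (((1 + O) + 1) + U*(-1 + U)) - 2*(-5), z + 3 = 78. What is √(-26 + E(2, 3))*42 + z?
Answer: 75 + 42*I*√6 ≈ 75.0 + 102.88*I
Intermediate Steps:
z = 75 (z = -3 + 78 = 75)
E(O, U) = 12 + O + U*(-1 + U) (E(O, U) = ((2 + O) + U*(-1 + U)) + 10 = (2 + O + U*(-1 + U)) + 10 = 12 + O + U*(-1 + U))
√(-26 + E(2, 3))*42 + z = √(-26 + (12 + 2 + 3² - 1*3))*42 + 75 = √(-26 + (12 + 2 + 9 - 3))*42 + 75 = √(-26 + 20)*42 + 75 = √(-6)*42 + 75 = (I*√6)*42 + 75 = 42*I*√6 + 75 = 75 + 42*I*√6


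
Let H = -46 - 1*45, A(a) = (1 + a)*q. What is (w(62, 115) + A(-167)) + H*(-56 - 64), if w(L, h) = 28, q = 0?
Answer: 10948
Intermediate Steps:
A(a) = 0 (A(a) = (1 + a)*0 = 0)
H = -91 (H = -46 - 45 = -91)
(w(62, 115) + A(-167)) + H*(-56 - 64) = (28 + 0) - 91*(-56 - 64) = 28 - 91*(-120) = 28 + 10920 = 10948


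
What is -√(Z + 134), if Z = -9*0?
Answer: -√134 ≈ -11.576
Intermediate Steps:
Z = 0
-√(Z + 134) = -√(0 + 134) = -√134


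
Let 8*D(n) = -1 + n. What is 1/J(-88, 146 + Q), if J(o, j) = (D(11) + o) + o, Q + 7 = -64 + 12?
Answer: -4/699 ≈ -0.0057225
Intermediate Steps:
Q = -59 (Q = -7 + (-64 + 12) = -7 - 52 = -59)
D(n) = -⅛ + n/8 (D(n) = (-1 + n)/8 = -⅛ + n/8)
J(o, j) = 5/4 + 2*o (J(o, j) = ((-⅛ + (⅛)*11) + o) + o = ((-⅛ + 11/8) + o) + o = (5/4 + o) + o = 5/4 + 2*o)
1/J(-88, 146 + Q) = 1/(5/4 + 2*(-88)) = 1/(5/4 - 176) = 1/(-699/4) = -4/699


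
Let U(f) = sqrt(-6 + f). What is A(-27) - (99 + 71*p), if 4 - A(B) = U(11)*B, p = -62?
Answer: 4307 + 27*sqrt(5) ≈ 4367.4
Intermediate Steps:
A(B) = 4 - B*sqrt(5) (A(B) = 4 - sqrt(-6 + 11)*B = 4 - sqrt(5)*B = 4 - B*sqrt(5))
A(-27) - (99 + 71*p) = (4 - 1*(-27)*sqrt(5)) - (99 + 71*(-62)) = (4 + 27*sqrt(5)) - (99 - 4402) = (4 + 27*sqrt(5)) - 1*(-4303) = (4 + 27*sqrt(5)) + 4303 = 4307 + 27*sqrt(5)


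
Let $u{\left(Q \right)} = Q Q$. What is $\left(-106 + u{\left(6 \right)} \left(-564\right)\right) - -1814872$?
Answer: $1794462$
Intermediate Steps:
$u{\left(Q \right)} = Q^{2}$
$\left(-106 + u{\left(6 \right)} \left(-564\right)\right) - -1814872 = \left(-106 + 6^{2} \left(-564\right)\right) - -1814872 = \left(-106 + 36 \left(-564\right)\right) + 1814872 = \left(-106 - 20304\right) + 1814872 = -20410 + 1814872 = 1794462$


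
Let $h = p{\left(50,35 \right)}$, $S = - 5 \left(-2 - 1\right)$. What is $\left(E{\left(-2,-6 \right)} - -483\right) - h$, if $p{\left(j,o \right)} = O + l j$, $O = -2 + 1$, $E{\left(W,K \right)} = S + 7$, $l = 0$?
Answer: $506$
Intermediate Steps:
$S = 15$ ($S = \left(-5\right) \left(-3\right) = 15$)
$E{\left(W,K \right)} = 22$ ($E{\left(W,K \right)} = 15 + 7 = 22$)
$O = -1$
$p{\left(j,o \right)} = -1$ ($p{\left(j,o \right)} = -1 + 0 j = -1 + 0 = -1$)
$h = -1$
$\left(E{\left(-2,-6 \right)} - -483\right) - h = \left(22 - -483\right) - -1 = \left(22 + 483\right) + 1 = 505 + 1 = 506$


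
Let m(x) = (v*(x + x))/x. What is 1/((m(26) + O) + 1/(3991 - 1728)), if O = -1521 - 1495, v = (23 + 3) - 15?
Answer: -2263/6775421 ≈ -0.00033400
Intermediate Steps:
v = 11 (v = 26 - 15 = 11)
O = -3016
m(x) = 22 (m(x) = (11*(x + x))/x = (11*(2*x))/x = (22*x)/x = 22)
1/((m(26) + O) + 1/(3991 - 1728)) = 1/((22 - 3016) + 1/(3991 - 1728)) = 1/(-2994 + 1/2263) = 1/(-6775421/2263) = -2263/6775421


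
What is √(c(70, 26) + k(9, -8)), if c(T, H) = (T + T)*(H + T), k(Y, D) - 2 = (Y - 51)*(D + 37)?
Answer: 8*√191 ≈ 110.56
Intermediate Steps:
k(Y, D) = 2 + (-51 + Y)*(37 + D) (k(Y, D) = 2 + (Y - 51)*(D + 37) = 2 + (-51 + Y)*(37 + D))
c(T, H) = 2*T*(H + T) (c(T, H) = (2*T)*(H + T) = 2*T*(H + T))
√(c(70, 26) + k(9, -8)) = √(2*70*(26 + 70) + (-1885 - 51*(-8) + 37*9 - 8*9)) = √(2*70*96 + (-1885 + 408 + 333 - 72)) = √(13440 - 1216) = √12224 = 8*√191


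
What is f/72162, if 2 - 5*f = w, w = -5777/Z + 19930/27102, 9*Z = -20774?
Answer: -69710621/20314214500788 ≈ -3.4316e-6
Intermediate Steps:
Z = -20774/9 (Z = (⅑)*(-20774) = -20774/9 ≈ -2308.2)
w = 911570053/281508474 (w = -5777/(-20774/9) + 19930/27102 = -5777*(-9/20774) + 19930*(1/27102) = 51993/20774 + 9965/13551 = 911570053/281508474 ≈ 3.2382)
f = -69710621/281508474 (f = ⅖ - ⅕*911570053/281508474 = ⅖ - 911570053/1407542370 = -69710621/281508474 ≈ -0.24763)
f/72162 = -69710621/281508474/72162 = -69710621/281508474*1/72162 = -69710621/20314214500788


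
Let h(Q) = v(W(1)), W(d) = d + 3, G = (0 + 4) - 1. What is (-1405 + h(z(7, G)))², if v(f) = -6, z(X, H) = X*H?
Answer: 1990921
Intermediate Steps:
G = 3 (G = 4 - 1 = 3)
W(d) = 3 + d
z(X, H) = H*X
h(Q) = -6
(-1405 + h(z(7, G)))² = (-1405 - 6)² = (-1411)² = 1990921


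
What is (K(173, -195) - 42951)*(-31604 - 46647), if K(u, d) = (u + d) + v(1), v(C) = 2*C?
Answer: 3362523721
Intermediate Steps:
K(u, d) = 2 + d + u (K(u, d) = (u + d) + 2*1 = (d + u) + 2 = 2 + d + u)
(K(173, -195) - 42951)*(-31604 - 46647) = ((2 - 195 + 173) - 42951)*(-31604 - 46647) = (-20 - 42951)*(-78251) = -42971*(-78251) = 3362523721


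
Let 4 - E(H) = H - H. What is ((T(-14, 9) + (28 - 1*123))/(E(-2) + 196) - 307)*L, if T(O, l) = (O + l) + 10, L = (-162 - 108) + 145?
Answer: 153725/4 ≈ 38431.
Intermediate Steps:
L = -125 (L = -270 + 145 = -125)
T(O, l) = 10 + O + l
E(H) = 4 (E(H) = 4 - (H - H) = 4 - 1*0 = 4 + 0 = 4)
((T(-14, 9) + (28 - 1*123))/(E(-2) + 196) - 307)*L = (((10 - 14 + 9) + (28 - 1*123))/(4 + 196) - 307)*(-125) = ((5 + (28 - 123))/200 - 307)*(-125) = ((5 - 95)*(1/200) - 307)*(-125) = (-90*1/200 - 307)*(-125) = (-9/20 - 307)*(-125) = -6149/20*(-125) = 153725/4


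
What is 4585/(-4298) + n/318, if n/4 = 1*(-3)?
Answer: -35943/32542 ≈ -1.1045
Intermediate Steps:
n = -12 (n = 4*(1*(-3)) = 4*(-3) = -12)
4585/(-4298) + n/318 = 4585/(-4298) - 12/318 = 4585*(-1/4298) - 12*1/318 = -655/614 - 2/53 = -35943/32542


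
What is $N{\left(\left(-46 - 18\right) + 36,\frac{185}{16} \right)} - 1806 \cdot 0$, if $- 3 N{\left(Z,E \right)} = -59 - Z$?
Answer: $\frac{31}{3} \approx 10.333$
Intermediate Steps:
$N{\left(Z,E \right)} = \frac{59}{3} + \frac{Z}{3}$ ($N{\left(Z,E \right)} = - \frac{-59 - Z}{3} = \frac{59}{3} + \frac{Z}{3}$)
$N{\left(\left(-46 - 18\right) + 36,\frac{185}{16} \right)} - 1806 \cdot 0 = \left(\frac{59}{3} + \frac{\left(-46 - 18\right) + 36}{3}\right) - 1806 \cdot 0 = \left(\frac{59}{3} + \frac{-64 + 36}{3}\right) - 0 = \left(\frac{59}{3} + \frac{1}{3} \left(-28\right)\right) + 0 = \left(\frac{59}{3} - \frac{28}{3}\right) + 0 = \frac{31}{3} + 0 = \frac{31}{3}$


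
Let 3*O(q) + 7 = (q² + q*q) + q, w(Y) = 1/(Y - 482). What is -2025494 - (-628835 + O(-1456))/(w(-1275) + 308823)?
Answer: -549519246537358/271301005 ≈ -2.0255e+6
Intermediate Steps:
w(Y) = 1/(-482 + Y)
O(q) = -7/3 + q/3 + 2*q²/3 (O(q) = -7/3 + ((q² + q*q) + q)/3 = -7/3 + ((q² + q²) + q)/3 = -7/3 + (2*q² + q)/3 = -7/3 + (q + 2*q²)/3 = -7/3 + (q/3 + 2*q²/3) = -7/3 + q/3 + 2*q²/3)
-2025494 - (-628835 + O(-1456))/(w(-1275) + 308823) = -2025494 - (-628835 + (-7/3 + (⅓)*(-1456) + (⅔)*(-1456)²))/(1/(-482 - 1275) + 308823) = -2025494 - (-628835 + (-7/3 - 1456/3 + (⅔)*2119936))/(1/(-1757) + 308823) = -2025494 - (-628835 + (-7/3 - 1456/3 + 4239872/3))/(-1/1757 + 308823) = -2025494 - (-628835 + 1412803)/542602010/1757 = -2025494 - 783968*1757/542602010 = -2025494 - 1*688715888/271301005 = -2025494 - 688715888/271301005 = -549519246537358/271301005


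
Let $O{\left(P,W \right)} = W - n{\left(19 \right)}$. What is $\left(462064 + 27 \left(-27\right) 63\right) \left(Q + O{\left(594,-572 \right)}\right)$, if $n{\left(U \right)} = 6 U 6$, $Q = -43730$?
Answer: $-18720339082$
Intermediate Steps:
$n{\left(U \right)} = 36 U$
$O{\left(P,W \right)} = -684 + W$ ($O{\left(P,W \right)} = W - 36 \cdot 19 = W - 684 = -684 + W$)
$\left(462064 + 27 \left(-27\right) 63\right) \left(Q + O{\left(594,-572 \right)}\right) = \left(462064 + 27 \left(-27\right) 63\right) \left(-43730 - 1256\right) = \left(462064 - 45927\right) \left(-43730 - 1256\right) = \left(462064 - 45927\right) \left(-44986\right) = 416137 \left(-44986\right) = -18720339082$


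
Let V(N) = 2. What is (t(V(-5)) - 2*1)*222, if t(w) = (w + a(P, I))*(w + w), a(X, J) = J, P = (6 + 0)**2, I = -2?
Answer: -444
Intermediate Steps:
P = 36 (P = 6**2 = 36)
t(w) = 2*w*(-2 + w) (t(w) = (w - 2)*(w + w) = (-2 + w)*(2*w) = 2*w*(-2 + w))
(t(V(-5)) - 2*1)*222 = (2*2*(-2 + 2) - 2*1)*222 = (2*2*0 - 2)*222 = (0 - 2)*222 = -2*222 = -444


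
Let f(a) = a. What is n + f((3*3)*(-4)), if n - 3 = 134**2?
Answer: 17923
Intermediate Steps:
n = 17959 (n = 3 + 134**2 = 3 + 17956 = 17959)
n + f((3*3)*(-4)) = 17959 + (3*3)*(-4) = 17959 + 9*(-4) = 17959 - 36 = 17923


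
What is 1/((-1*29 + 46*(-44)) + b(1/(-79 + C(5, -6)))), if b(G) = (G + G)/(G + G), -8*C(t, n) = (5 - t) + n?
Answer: -1/2052 ≈ -0.00048733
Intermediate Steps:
C(t, n) = -5/8 - n/8 + t/8 (C(t, n) = -((5 - t) + n)/8 = -(5 + n - t)/8 = -5/8 - n/8 + t/8)
b(G) = 1 (b(G) = (2*G)/((2*G)) = (2*G)*(1/(2*G)) = 1)
1/((-1*29 + 46*(-44)) + b(1/(-79 + C(5, -6)))) = 1/((-1*29 + 46*(-44)) + 1) = 1/((-29 - 2024) + 1) = 1/(-2053 + 1) = 1/(-2052) = -1/2052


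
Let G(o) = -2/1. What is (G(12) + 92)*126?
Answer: 11340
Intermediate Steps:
G(o) = -2 (G(o) = -2*1 = -2)
(G(12) + 92)*126 = (-2 + 92)*126 = 90*126 = 11340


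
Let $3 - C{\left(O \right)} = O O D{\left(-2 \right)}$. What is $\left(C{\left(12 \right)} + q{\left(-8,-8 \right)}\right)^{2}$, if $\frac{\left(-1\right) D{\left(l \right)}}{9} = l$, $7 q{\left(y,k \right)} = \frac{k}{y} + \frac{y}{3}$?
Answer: $\frac{2956531876}{441} \approx 6.7042 \cdot 10^{6}$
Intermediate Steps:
$q{\left(y,k \right)} = \frac{y}{21} + \frac{k}{7 y}$ ($q{\left(y,k \right)} = \frac{\frac{k}{y} + \frac{y}{3}}{7} = \frac{\frac{y}{3} + \frac{k}{y}}{7} = \frac{y}{21} + \frac{k}{7 y}$)
$D{\left(l \right)} = - 9 l$
$C{\left(O \right)} = 3 - 18 O^{2}$ ($C{\left(O \right)} = 3 - O O \left(\left(-9\right) \left(-2\right)\right) = 3 - O^{2} \cdot 18 = 3 - 18 O^{2}$)
$\left(C{\left(12 \right)} + q{\left(-8,-8 \right)}\right)^{2} = \left(\left(3 - 18 \cdot 12^{2}\right) + \left(\frac{1}{21} \left(-8\right) + \frac{1}{7} \left(-8\right) \frac{1}{-8}\right)\right)^{2} = \left(\left(3 - 2592\right) - \left(\frac{8}{21} + \frac{8}{7} \left(- \frac{1}{8}\right)\right)\right)^{2} = \left(\left(3 - 2592\right) + \left(- \frac{8}{21} + \frac{1}{7}\right)\right)^{2} = \left(-2589 - \frac{5}{21}\right)^{2} = \left(- \frac{54374}{21}\right)^{2} = \frac{2956531876}{441}$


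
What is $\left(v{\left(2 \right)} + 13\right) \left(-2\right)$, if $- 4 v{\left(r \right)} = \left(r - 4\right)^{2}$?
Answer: $-24$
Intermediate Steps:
$v{\left(r \right)} = - \frac{\left(-4 + r\right)^{2}}{4}$ ($v{\left(r \right)} = - \frac{\left(r - 4\right)^{2}}{4} = - \frac{\left(-4 + r\right)^{2}}{4}$)
$\left(v{\left(2 \right)} + 13\right) \left(-2\right) = \left(- \frac{\left(-4 + 2\right)^{2}}{4} + 13\right) \left(-2\right) = \left(- \frac{\left(-2\right)^{2}}{4} + 13\right) \left(-2\right) = \left(\left(- \frac{1}{4}\right) 4 + 13\right) \left(-2\right) = \left(-1 + 13\right) \left(-2\right) = 12 \left(-2\right) = -24$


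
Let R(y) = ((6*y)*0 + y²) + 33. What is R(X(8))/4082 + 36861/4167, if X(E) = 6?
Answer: 50251375/5669898 ≈ 8.8628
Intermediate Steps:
R(y) = 33 + y² (R(y) = (0 + y²) + 33 = y² + 33 = 33 + y²)
R(X(8))/4082 + 36861/4167 = (33 + 6²)/4082 + 36861/4167 = (33 + 36)*(1/4082) + 36861*(1/4167) = 69*(1/4082) + 12287/1389 = 69/4082 + 12287/1389 = 50251375/5669898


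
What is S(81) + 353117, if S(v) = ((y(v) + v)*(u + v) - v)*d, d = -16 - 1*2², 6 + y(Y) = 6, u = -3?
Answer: 228377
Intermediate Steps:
y(Y) = 0 (y(Y) = -6 + 6 = 0)
d = -20 (d = -16 - 1*4 = -16 - 4 = -20)
S(v) = 20*v - 20*v*(-3 + v) (S(v) = ((0 + v)*(-3 + v) - v)*(-20) = (v*(-3 + v) - v)*(-20) = (-v + v*(-3 + v))*(-20) = 20*v - 20*v*(-3 + v))
S(81) + 353117 = 20*81*(4 - 1*81) + 353117 = 20*81*(4 - 81) + 353117 = 20*81*(-77) + 353117 = -124740 + 353117 = 228377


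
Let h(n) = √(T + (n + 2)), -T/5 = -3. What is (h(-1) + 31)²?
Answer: 1225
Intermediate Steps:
T = 15 (T = -5*(-3) = 15)
h(n) = √(17 + n) (h(n) = √(15 + (n + 2)) = √(15 + (2 + n)) = √(17 + n))
(h(-1) + 31)² = (√(17 - 1) + 31)² = (√16 + 31)² = (4 + 31)² = 35² = 1225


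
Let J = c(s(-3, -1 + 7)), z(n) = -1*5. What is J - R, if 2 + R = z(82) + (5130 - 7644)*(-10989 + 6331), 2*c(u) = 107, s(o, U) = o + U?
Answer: -23420303/2 ≈ -1.1710e+7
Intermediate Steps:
s(o, U) = U + o
c(u) = 107/2 (c(u) = (½)*107 = 107/2)
z(n) = -5
J = 107/2 ≈ 53.500
R = 11710205 (R = -2 + (-5 + (5130 - 7644)*(-10989 + 6331)) = -2 + (-5 - 2514*(-4658)) = -2 + (-5 + 11710212) = -2 + 11710207 = 11710205)
J - R = 107/2 - 1*11710205 = 107/2 - 11710205 = -23420303/2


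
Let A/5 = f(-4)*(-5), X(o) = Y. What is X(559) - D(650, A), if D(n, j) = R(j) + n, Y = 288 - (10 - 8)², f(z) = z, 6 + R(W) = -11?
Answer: -349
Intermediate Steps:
R(W) = -17 (R(W) = -6 - 11 = -17)
Y = 284 (Y = 288 - 1*2² = 288 - 1*4 = 288 - 4 = 284)
X(o) = 284
A = 100 (A = 5*(-4*(-5)) = 5*20 = 100)
D(n, j) = -17 + n
X(559) - D(650, A) = 284 - (-17 + 650) = 284 - 1*633 = 284 - 633 = -349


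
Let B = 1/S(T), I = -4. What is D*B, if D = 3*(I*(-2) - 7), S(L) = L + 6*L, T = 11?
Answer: 3/77 ≈ 0.038961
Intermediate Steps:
S(L) = 7*L
D = 3 (D = 3*(-4*(-2) - 7) = 3*(8 - 7) = 3*1 = 3)
B = 1/77 (B = 1/(7*11) = 1/77 ≈ 0.012987)
D*B = 3*(1/77) = 3/77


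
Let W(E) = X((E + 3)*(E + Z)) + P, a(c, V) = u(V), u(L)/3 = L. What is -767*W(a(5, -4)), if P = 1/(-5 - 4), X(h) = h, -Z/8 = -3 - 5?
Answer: 3231371/9 ≈ 3.5904e+5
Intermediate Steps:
u(L) = 3*L
Z = 64 (Z = -8*(-3 - 5) = -8*(-8) = 64)
a(c, V) = 3*V
P = -⅑ (P = 1/(-9) = -⅑ ≈ -0.11111)
W(E) = -⅑ + (3 + E)*(64 + E) (W(E) = (E + 3)*(E + 64) - ⅑ = (3 + E)*(64 + E) - ⅑ = -⅑ + (3 + E)*(64 + E))
-767*W(a(5, -4)) = -767*(1727/9 + (3*(-4))² + 67*(3*(-4))) = -767*(1727/9 + (-12)² + 67*(-12)) = -767*(1727/9 + 144 - 804) = -767*(-4213/9) = 3231371/9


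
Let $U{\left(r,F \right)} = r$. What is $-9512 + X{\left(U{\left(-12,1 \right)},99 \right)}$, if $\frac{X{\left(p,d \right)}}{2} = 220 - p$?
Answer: $-9048$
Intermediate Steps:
$X{\left(p,d \right)} = 440 - 2 p$ ($X{\left(p,d \right)} = 2 \left(220 - p\right) = 440 - 2 p$)
$-9512 + X{\left(U{\left(-12,1 \right)},99 \right)} = -9512 + \left(440 - -24\right) = -9512 + \left(440 + 24\right) = -9512 + 464 = -9048$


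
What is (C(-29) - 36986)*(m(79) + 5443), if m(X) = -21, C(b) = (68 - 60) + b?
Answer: -200651954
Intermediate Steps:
C(b) = 8 + b
(C(-29) - 36986)*(m(79) + 5443) = ((8 - 29) - 36986)*(-21 + 5443) = (-21 - 36986)*5422 = -37007*5422 = -200651954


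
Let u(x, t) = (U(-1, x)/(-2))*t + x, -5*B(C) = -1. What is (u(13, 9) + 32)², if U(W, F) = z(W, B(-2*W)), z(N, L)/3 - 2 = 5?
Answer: 9801/4 ≈ 2450.3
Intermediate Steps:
B(C) = ⅕ (B(C) = -⅕*(-1) = ⅕)
z(N, L) = 21 (z(N, L) = 6 + 3*5 = 6 + 15 = 21)
U(W, F) = 21
u(x, t) = x - 21*t/2 (u(x, t) = (21/(-2))*t + x = (21*(-½))*t + x = -21*t/2 + x = x - 21*t/2)
(u(13, 9) + 32)² = ((13 - 21/2*9) + 32)² = ((13 - 189/2) + 32)² = (-163/2 + 32)² = (-99/2)² = 9801/4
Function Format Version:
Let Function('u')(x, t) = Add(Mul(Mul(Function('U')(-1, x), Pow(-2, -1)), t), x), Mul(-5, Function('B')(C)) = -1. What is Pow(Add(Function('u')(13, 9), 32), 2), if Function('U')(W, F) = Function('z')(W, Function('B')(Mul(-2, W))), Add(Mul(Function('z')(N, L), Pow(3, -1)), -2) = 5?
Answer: Rational(9801, 4) ≈ 2450.3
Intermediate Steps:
Function('B')(C) = Rational(1, 5) (Function('B')(C) = Mul(Rational(-1, 5), -1) = Rational(1, 5))
Function('z')(N, L) = 21 (Function('z')(N, L) = Add(6, Mul(3, 5)) = Add(6, 15) = 21)
Function('U')(W, F) = 21
Function('u')(x, t) = Add(x, Mul(Rational(-21, 2), t)) (Function('u')(x, t) = Add(Mul(Mul(21, Pow(-2, -1)), t), x) = Add(Mul(Mul(21, Rational(-1, 2)), t), x) = Add(Mul(Rational(-21, 2), t), x) = Add(x, Mul(Rational(-21, 2), t)))
Pow(Add(Function('u')(13, 9), 32), 2) = Pow(Add(Add(13, Mul(Rational(-21, 2), 9)), 32), 2) = Pow(Add(Add(13, Rational(-189, 2)), 32), 2) = Pow(Add(Rational(-163, 2), 32), 2) = Pow(Rational(-99, 2), 2) = Rational(9801, 4)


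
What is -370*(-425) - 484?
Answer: 156766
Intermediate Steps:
-370*(-425) - 484 = 157250 - 484 = 156766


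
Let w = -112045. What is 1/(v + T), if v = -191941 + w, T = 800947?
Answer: 1/496961 ≈ 2.0122e-6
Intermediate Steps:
v = -303986 (v = -191941 - 112045 = -303986)
1/(v + T) = 1/(-303986 + 800947) = 1/496961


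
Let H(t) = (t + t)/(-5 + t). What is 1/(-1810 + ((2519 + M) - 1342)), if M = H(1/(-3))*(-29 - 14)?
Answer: -8/5107 ≈ -0.0015665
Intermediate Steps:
H(t) = 2*t/(-5 + t) (H(t) = (2*t)/(-5 + t) = 2*t/(-5 + t))
M = -43/8 (M = (2/(-3*(-5 + 1/(-3))))*(-29 - 14) = (2*(-1/3)/(-5 - 1/3))*(-43) = (2*(-1/3)/(-16/3))*(-43) = (2*(-1/3)*(-3/16))*(-43) = (1/8)*(-43) = -43/8 ≈ -5.3750)
1/(-1810 + ((2519 + M) - 1342)) = 1/(-1810 + ((2519 - 43/8) - 1342)) = 1/(-1810 + (20109/8 - 1342)) = 1/(-1810 + 9373/8) = 1/(-5107/8) = -8/5107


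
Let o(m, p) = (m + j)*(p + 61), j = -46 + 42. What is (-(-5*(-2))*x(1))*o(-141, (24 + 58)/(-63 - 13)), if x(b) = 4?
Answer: 6603300/19 ≈ 3.4754e+5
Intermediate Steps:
j = -4
o(m, p) = (-4 + m)*(61 + p) (o(m, p) = (m - 4)*(p + 61) = (-4 + m)*(61 + p))
(-(-5*(-2))*x(1))*o(-141, (24 + 58)/(-63 - 13)) = (-(-5*(-2))*4)*(-244 - 4*(24 + 58)/(-63 - 13) + 61*(-141) - 141*(24 + 58)/(-63 - 13)) = (-10*4)*(-244 - 328/(-76) - 8601 - 11562/(-76)) = (-1*40)*(-244 - 328*(-1)/76 - 8601 - 11562*(-1)/76) = -40*(-244 - 4*(-41/38) - 8601 - 141*(-41/38)) = -40*(-244 + 82/19 - 8601 + 5781/38) = -40*(-330165/38) = 6603300/19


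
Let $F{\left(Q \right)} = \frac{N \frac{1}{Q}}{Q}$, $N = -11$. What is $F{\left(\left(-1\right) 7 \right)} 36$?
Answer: $- \frac{396}{49} \approx -8.0816$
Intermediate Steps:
$F{\left(Q \right)} = - \frac{11}{Q^{2}}$ ($F{\left(Q \right)} = \frac{\left(-11\right) \frac{1}{Q}}{Q} = - \frac{11}{Q^{2}}$)
$F{\left(\left(-1\right) 7 \right)} 36 = - \frac{11}{49} \cdot 36 = \left(-11\right) \frac{1}{49} \cdot 36 = \left(- \frac{11}{49}\right) 36 = - \frac{396}{49}$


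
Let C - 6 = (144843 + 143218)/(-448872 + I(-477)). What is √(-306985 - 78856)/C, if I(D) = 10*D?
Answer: 453642*I*√385841/2433791 ≈ 115.78*I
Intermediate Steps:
C = 2433791/453642 (C = 6 + (144843 + 143218)/(-448872 + 10*(-477)) = 6 + 288061/(-448872 - 4770) = 6 + 288061/(-453642) = 6 + 288061*(-1/453642) = 6 - 288061/453642 = 2433791/453642 ≈ 5.3650)
√(-306985 - 78856)/C = √(-306985 - 78856)/(2433791/453642) = √(-385841)*(453642/2433791) = (I*√385841)*(453642/2433791) = 453642*I*√385841/2433791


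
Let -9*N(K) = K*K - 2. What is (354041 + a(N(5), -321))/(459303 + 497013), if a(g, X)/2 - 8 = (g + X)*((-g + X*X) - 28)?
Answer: -5370984743/77461596 ≈ -69.337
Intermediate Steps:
N(K) = 2/9 - K²/9 (N(K) = -(K*K - 2)/9 = -(K² - 2)/9 = -(-2 + K²)/9 = 2/9 - K²/9)
a(g, X) = 16 + 2*(X + g)*(-28 + X² - g) (a(g, X) = 16 + 2*((g + X)*((-g + X*X) - 28)) = 16 + 2*((X + g)*((-g + X²) - 28)) = 16 + 2*((X + g)*((X² - g) - 28)) = 16 + 2*((X + g)*(-28 + X² - g)) = 16 + 2*(X + g)*(-28 + X² - g))
(354041 + a(N(5), -321))/(459303 + 497013) = (354041 + (16 - 56*(-321) - 56*(2/9 - ⅑*5²) - 2*(2/9 - ⅑*5²)² + 2*(-321)³ - 2*(-321)*(2/9 - ⅑*5²) + 2*(2/9 - ⅑*5²)*(-321)²))/(459303 + 497013) = (354041 + (16 + 17976 - 56*(2/9 - ⅑*25) - 2*(2/9 - ⅑*25)² + 2*(-33076161) - 2*(-321)*(2/9 - ⅑*25) + 2*(2/9 - ⅑*25)*103041))/956316 = (354041 + (16 + 17976 - 56*(2/9 - 25/9) - 2*(2/9 - 25/9)² - 66152322 - 2*(-321)*(2/9 - 25/9) + 2*(2/9 - 25/9)*103041))*(1/956316) = (354041 + (16 + 17976 - 56*(-23/9) - 2*(-23/9)² - 66152322 - 2*(-321)*(-23/9) + 2*(-23/9)*103041))*(1/956316) = (354041 + (16 + 17976 + 1288/9 - 2*529/81 - 66152322 - 4922/3 - 526654))*(1/956316) = (354041 + (16 + 17976 + 1288/9 - 1058/81 - 66152322 - 4922/3 - 526654))*(1/956316) = (354041 - 5399662064/81)*(1/956316) = -5370984743/81*1/956316 = -5370984743/77461596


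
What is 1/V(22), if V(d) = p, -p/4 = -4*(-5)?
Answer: -1/80 ≈ -0.012500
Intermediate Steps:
p = -80 (p = -(-16)*(-5) = -4*20 = -80)
V(d) = -80
1/V(22) = 1/(-80) = -1/80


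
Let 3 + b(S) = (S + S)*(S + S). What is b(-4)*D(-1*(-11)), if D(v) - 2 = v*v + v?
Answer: 8174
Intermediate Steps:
D(v) = 2 + v + v**2 (D(v) = 2 + (v*v + v) = 2 + (v**2 + v) = 2 + (v + v**2) = 2 + v + v**2)
b(S) = -3 + 4*S**2 (b(S) = -3 + (S + S)*(S + S) = -3 + (2*S)*(2*S) = -3 + 4*S**2)
b(-4)*D(-1*(-11)) = (-3 + 4*(-4)**2)*(2 - 1*(-11) + (-1*(-11))**2) = (-3 + 4*16)*(2 + 11 + 11**2) = (-3 + 64)*(2 + 11 + 121) = 61*134 = 8174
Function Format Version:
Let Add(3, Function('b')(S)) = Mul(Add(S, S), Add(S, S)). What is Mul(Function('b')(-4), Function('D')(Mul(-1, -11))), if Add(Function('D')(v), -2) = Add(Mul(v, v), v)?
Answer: 8174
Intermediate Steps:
Function('D')(v) = Add(2, v, Pow(v, 2)) (Function('D')(v) = Add(2, Add(Mul(v, v), v)) = Add(2, Add(Pow(v, 2), v)) = Add(2, Add(v, Pow(v, 2))) = Add(2, v, Pow(v, 2)))
Function('b')(S) = Add(-3, Mul(4, Pow(S, 2))) (Function('b')(S) = Add(-3, Mul(Add(S, S), Add(S, S))) = Add(-3, Mul(Mul(2, S), Mul(2, S))) = Add(-3, Mul(4, Pow(S, 2))))
Mul(Function('b')(-4), Function('D')(Mul(-1, -11))) = Mul(Add(-3, Mul(4, Pow(-4, 2))), Add(2, Mul(-1, -11), Pow(Mul(-1, -11), 2))) = Mul(Add(-3, Mul(4, 16)), Add(2, 11, Pow(11, 2))) = Mul(Add(-3, 64), Add(2, 11, 121)) = Mul(61, 134) = 8174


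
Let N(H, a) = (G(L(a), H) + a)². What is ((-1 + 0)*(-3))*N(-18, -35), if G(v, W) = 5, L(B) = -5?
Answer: 2700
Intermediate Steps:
N(H, a) = (5 + a)²
((-1 + 0)*(-3))*N(-18, -35) = ((-1 + 0)*(-3))*(5 - 35)² = -1*(-3)*(-30)² = 3*900 = 2700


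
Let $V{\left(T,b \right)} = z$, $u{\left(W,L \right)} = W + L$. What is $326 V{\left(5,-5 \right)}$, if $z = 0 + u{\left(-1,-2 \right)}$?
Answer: $-978$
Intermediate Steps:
$u{\left(W,L \right)} = L + W$
$z = -3$ ($z = 0 - 3 = -3$)
$V{\left(T,b \right)} = -3$
$326 V{\left(5,-5 \right)} = 326 \left(-3\right) = -978$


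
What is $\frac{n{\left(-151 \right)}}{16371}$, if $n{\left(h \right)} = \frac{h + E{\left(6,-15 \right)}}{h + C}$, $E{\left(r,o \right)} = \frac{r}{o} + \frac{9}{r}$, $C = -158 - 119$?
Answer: $\frac{1499}{70067880} \approx 2.1394 \cdot 10^{-5}$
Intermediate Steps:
$C = -277$
$E{\left(r,o \right)} = \frac{9}{r} + \frac{r}{o}$
$n{\left(h \right)} = \frac{\frac{11}{10} + h}{-277 + h}$ ($n{\left(h \right)} = \frac{h + \left(\frac{9}{6} + \frac{6}{-15}\right)}{h - 277} = \frac{h + \left(9 \cdot \frac{1}{6} + 6 \left(- \frac{1}{15}\right)\right)}{-277 + h} = \frac{h + \left(\frac{3}{2} - \frac{2}{5}\right)}{-277 + h} = \frac{h + \frac{11}{10}}{-277 + h} = \frac{\frac{11}{10} + h}{-277 + h}$)
$\frac{n{\left(-151 \right)}}{16371} = \frac{\frac{1}{-277 - 151} \left(\frac{11}{10} - 151\right)}{16371} = \frac{1}{-428} \left(- \frac{1499}{10}\right) \frac{1}{16371} = \left(- \frac{1}{428}\right) \left(- \frac{1499}{10}\right) \frac{1}{16371} = \frac{1499}{4280} \cdot \frac{1}{16371} = \frac{1499}{70067880}$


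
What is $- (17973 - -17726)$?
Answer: $-35699$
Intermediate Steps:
$- (17973 - -17726) = - (17973 + 17726) = \left(-1\right) 35699 = -35699$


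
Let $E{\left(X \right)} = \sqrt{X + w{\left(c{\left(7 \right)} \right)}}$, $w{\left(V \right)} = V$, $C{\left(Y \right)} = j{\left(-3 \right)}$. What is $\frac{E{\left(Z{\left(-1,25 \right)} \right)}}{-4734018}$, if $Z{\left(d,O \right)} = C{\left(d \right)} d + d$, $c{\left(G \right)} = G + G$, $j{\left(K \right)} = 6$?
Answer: $- \frac{\sqrt{7}}{4734018} \approx -5.5888 \cdot 10^{-7}$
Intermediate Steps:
$C{\left(Y \right)} = 6$
$c{\left(G \right)} = 2 G$
$Z{\left(d,O \right)} = 7 d$ ($Z{\left(d,O \right)} = 6 d + d = 7 d$)
$E{\left(X \right)} = \sqrt{14 + X}$ ($E{\left(X \right)} = \sqrt{X + 2 \cdot 7} = \sqrt{X + 14} = \sqrt{14 + X}$)
$\frac{E{\left(Z{\left(-1,25 \right)} \right)}}{-4734018} = \frac{\sqrt{14 + 7 \left(-1\right)}}{-4734018} = \sqrt{14 - 7} \left(- \frac{1}{4734018}\right) = \sqrt{7} \left(- \frac{1}{4734018}\right) = - \frac{\sqrt{7}}{4734018}$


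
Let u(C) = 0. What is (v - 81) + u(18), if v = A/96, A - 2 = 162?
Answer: -1903/24 ≈ -79.292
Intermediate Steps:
A = 164 (A = 2 + 162 = 164)
v = 41/24 (v = 164/96 = 164*(1/96) = 41/24 ≈ 1.7083)
(v - 81) + u(18) = (41/24 - 81) + 0 = -1903/24 + 0 = -1903/24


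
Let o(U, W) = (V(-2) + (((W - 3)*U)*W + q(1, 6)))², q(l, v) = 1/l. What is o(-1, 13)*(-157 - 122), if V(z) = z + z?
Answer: -4935231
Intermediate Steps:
q(l, v) = 1/l
V(z) = 2*z
o(U, W) = (-3 + U*W*(-3 + W))² (o(U, W) = (2*(-2) + (((W - 3)*U)*W + 1/1))² = (-4 + (((-3 + W)*U)*W + 1))² = (-4 + ((U*(-3 + W))*W + 1))² = (-4 + (U*W*(-3 + W) + 1))² = (-4 + (1 + U*W*(-3 + W)))² = (-3 + U*W*(-3 + W))²)
o(-1, 13)*(-157 - 122) = (3 - 1*(-1)*13² + 3*(-1)*13)²*(-157 - 122) = (3 - 1*(-1)*169 - 39)²*(-279) = (3 + 169 - 39)²*(-279) = 133²*(-279) = 17689*(-279) = -4935231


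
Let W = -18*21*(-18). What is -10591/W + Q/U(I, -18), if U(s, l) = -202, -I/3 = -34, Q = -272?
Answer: -20621/98172 ≈ -0.21005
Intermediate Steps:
I = 102 (I = -3*(-34) = 102)
W = 6804 (W = -378*(-18) = 6804)
-10591/W + Q/U(I, -18) = -10591/6804 - 272/(-202) = -10591*1/6804 - 272*(-1/202) = -1513/972 + 136/101 = -20621/98172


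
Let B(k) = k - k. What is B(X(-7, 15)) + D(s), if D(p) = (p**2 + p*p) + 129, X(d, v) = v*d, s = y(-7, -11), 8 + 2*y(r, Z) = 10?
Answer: 131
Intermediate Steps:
y(r, Z) = 1 (y(r, Z) = -4 + (1/2)*10 = -4 + 5 = 1)
s = 1
X(d, v) = d*v
D(p) = 129 + 2*p**2 (D(p) = (p**2 + p**2) + 129 = 2*p**2 + 129 = 129 + 2*p**2)
B(k) = 0
B(X(-7, 15)) + D(s) = 0 + (129 + 2*1**2) = 0 + (129 + 2*1) = 0 + (129 + 2) = 0 + 131 = 131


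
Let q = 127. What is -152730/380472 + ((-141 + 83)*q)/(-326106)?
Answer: -3916967719/10339516836 ≈ -0.37883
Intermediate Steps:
-152730/380472 + ((-141 + 83)*q)/(-326106) = -152730/380472 + ((-141 + 83)*127)/(-326106) = -152730*1/380472 - 58*127*(-1/326106) = -25455/63412 - 7366*(-1/326106) = -25455/63412 + 3683/163053 = -3916967719/10339516836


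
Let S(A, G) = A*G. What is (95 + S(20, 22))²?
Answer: 286225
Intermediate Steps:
(95 + S(20, 22))² = (95 + 20*22)² = (95 + 440)² = 535² = 286225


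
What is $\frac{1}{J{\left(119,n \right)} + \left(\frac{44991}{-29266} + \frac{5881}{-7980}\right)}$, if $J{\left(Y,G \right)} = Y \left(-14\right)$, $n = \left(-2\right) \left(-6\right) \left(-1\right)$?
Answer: $- \frac{116771340}{194806623203} \approx -0.00059942$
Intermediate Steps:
$n = -12$ ($n = 12 \left(-1\right) = -12$)
$J{\left(Y,G \right)} = - 14 Y$
$\frac{1}{J{\left(119,n \right)} + \left(\frac{44991}{-29266} + \frac{5881}{-7980}\right)} = \frac{1}{\left(-14\right) 119 + \left(\frac{44991}{-29266} + \frac{5881}{-7980}\right)} = \frac{1}{-1666 + \left(44991 \left(- \frac{1}{29266}\right) + 5881 \left(- \frac{1}{7980}\right)\right)} = \frac{1}{-1666 - \frac{265570763}{116771340}} = \frac{1}{- \frac{194806623203}{116771340}} = - \frac{116771340}{194806623203}$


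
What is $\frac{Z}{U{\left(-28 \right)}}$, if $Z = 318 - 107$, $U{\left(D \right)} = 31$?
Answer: $\frac{211}{31} \approx 6.8064$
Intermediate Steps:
$Z = 211$
$\frac{Z}{U{\left(-28 \right)}} = \frac{211}{31}$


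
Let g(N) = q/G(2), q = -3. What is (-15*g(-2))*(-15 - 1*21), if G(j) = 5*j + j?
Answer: -135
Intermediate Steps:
G(j) = 6*j
g(N) = -¼ (g(N) = -3/(6*2) = -3/12 = -3*1/12 = -¼)
(-15*g(-2))*(-15 - 1*21) = (-15*(-¼))*(-15 - 1*21) = 15*(-15 - 21)/4 = (15/4)*(-36) = -135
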